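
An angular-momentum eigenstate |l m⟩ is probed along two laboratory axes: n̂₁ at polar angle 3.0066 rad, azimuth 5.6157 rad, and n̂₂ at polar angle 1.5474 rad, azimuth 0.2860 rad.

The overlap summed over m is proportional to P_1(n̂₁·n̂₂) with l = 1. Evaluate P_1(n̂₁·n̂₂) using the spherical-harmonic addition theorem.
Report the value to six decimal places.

Term-by-term m-sum for l=1 (normalisation 4π/3 = 4.188790):
  m=-1: Y*=+0.036518-0.028783i  Y=+0.331369-0.097443i  product +0.009296-0.013096i
  m=+0: Y*=-0.484157-0.000000i  Y=+0.011430+0.000000i  product -0.005534-0.000000i
  m=+1: Y*=-0.036518-0.028783i  Y=-0.331369-0.097443i  product +0.009296+0.013096i
Total Σ_m = +0.013059+0.000000i. Multiply by 4.188790: +0.054700+0.000000i. P_1(cos γ) = 0.054700

0.054700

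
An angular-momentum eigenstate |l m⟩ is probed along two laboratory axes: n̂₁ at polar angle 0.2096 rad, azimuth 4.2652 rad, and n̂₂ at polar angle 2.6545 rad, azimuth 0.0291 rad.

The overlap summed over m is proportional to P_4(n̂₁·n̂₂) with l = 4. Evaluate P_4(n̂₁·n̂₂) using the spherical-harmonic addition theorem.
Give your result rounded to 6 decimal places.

0.263486

Summing Y*_{l m}(θ₁,φ₁)·Y_{l m}(θ₂,φ₂) over m ∈ [−4, 4]; prefactor 4π/(2·4+1) = 1.396263:
  m=-4: Y*=-0.000179-0.000810i  Y=+0.021096-0.002467i  product -0.000006-0.000017i
  m=-3: Y*=+0.010740+0.002506i  Y=-0.112989+0.009889i  product -0.001238-0.000177i
  m=-2: Y*=-0.051649+0.064339i  Y=+0.326778-0.019040i  product -0.015653+0.022008i
  m=-1: Y*=-0.153922-0.320942i  Y=-0.482429+0.014043i  product +0.078763+0.152670i
  m=+0: Y*=+0.670035-0.000000i  Y=+0.096972+0.000000i  product +0.064975+0.000000i
  m=+1: Y*=+0.153922-0.320942i  Y=+0.482429+0.014043i  product +0.078763-0.152670i
  m=+2: Y*=-0.051649-0.064339i  Y=+0.326778+0.019040i  product -0.015653-0.022008i
  m=+3: Y*=-0.010740+0.002506i  Y=+0.112989+0.009889i  product -0.001238+0.000177i
  m=+4: Y*=-0.000179+0.000810i  Y=+0.021096+0.002467i  product -0.000006+0.000017i
Σ over m = +0.188708-0.000000i; ×(4π/9) → +0.263486-0.000000i. Real part: 0.263486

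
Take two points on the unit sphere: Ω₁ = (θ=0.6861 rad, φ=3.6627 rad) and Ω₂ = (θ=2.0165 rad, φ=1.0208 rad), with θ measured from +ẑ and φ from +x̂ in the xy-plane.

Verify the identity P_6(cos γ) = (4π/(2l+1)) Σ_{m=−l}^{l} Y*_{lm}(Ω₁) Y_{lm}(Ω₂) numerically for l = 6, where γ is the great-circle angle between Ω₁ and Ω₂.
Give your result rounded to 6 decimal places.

Addition theorem: P_6(cos γ) = (4π/13) Σ_m Y*_{lm}(Ω₁) Y_{lm}(Ω₂), m = −6…6:
  term(m=-6) = -0.008059-0.001164i   from Y*(Ω₁)=-0.031229+0.000467i, Y(Ω₂)=+0.257442+0.041120i
  term(m=-5) = -0.045623-0.034191i   from Y*(Ω₁)=+0.113600-0.067488i, Y(Ω₂)=-0.164685-0.398812i
  term(m=-4) = -0.032900-0.072121i   from Y*(Ω₁)=-0.157715+0.279569i, Y(Ω₂)=-0.145333+0.199668i
  term(m=-3) = -0.006491+0.090349i   from Y*(Ω₁)=-0.003434-0.459418i, Y(Ω₂)=-0.196542-0.015597i
  term(m=-2) = -0.046343+0.072077i   from Y*(Ω₁)=+0.135196+0.231495i, Y(Ω₂)=+0.144989+0.284863i
  term(m=-1) = -0.018165+0.009916i   from Y*(Ω₁)=+0.198416+0.113897i, Y(Ω₂)=-0.047281+0.077118i
  term(m=+0) = -0.113146-0.000000i   from Y*(Ω₁)=-0.347850-0.000000i, Y(Ω₂)=+0.325273+0.000000i
  term(m=+1) = -0.018165-0.009916i   from Y*(Ω₁)=-0.198416+0.113897i, Y(Ω₂)=+0.047281+0.077118i
  term(m=+2) = -0.046343-0.072077i   from Y*(Ω₁)=+0.135196-0.231495i, Y(Ω₂)=+0.144989-0.284863i
  term(m=+3) = -0.006491-0.090349i   from Y*(Ω₁)=+0.003434-0.459418i, Y(Ω₂)=+0.196542-0.015597i
  term(m=+4) = -0.032900+0.072121i   from Y*(Ω₁)=-0.157715-0.279569i, Y(Ω₂)=-0.145333-0.199668i
  term(m=+5) = -0.045623+0.034191i   from Y*(Ω₁)=-0.113600-0.067488i, Y(Ω₂)=+0.164685-0.398812i
  term(m=+6) = -0.008059+0.001164i   from Y*(Ω₁)=-0.031229-0.000467i, Y(Ω₂)=+0.257442-0.041120i
Accumulated sum -0.428306+0.000000i; after 4π/(2l+1) scaling, -0.414019+0.000000i ⇒ P_6 = -0.414019

-0.414019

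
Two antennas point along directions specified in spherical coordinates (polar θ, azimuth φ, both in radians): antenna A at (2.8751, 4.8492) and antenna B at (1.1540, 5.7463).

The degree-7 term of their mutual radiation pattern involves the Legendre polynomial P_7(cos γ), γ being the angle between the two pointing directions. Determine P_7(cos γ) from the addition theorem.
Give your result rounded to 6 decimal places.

0.285933

Summing Y*_{l m}(θ₁,φ₁)·Y_{l m}(θ₂,φ₂) over m ∈ [−7, 7]; prefactor 4π/(2·7+1) = 0.837758:
  m=-7: -0.000036+0.000025i × -0.218039-0.154545i = +0.000012+0.000000i  (running Σ = +0.000012+0.000000i)
  m=-6: +0.000410+0.000441i × -0.441320-0.035256i = -0.000166-0.000209i  (running Σ = -0.000154-0.000209i)
  m=-5: +0.003260-0.003998i × -0.237946+0.117051i = -0.000308+0.001333i  (running Σ = -0.000462+0.001124i)
  m=-4: -0.026457-0.016121i × +0.098466-0.151363i = -0.005045+0.002417i  (running Σ = -0.005507+0.003541i)
  m=-3: -0.052752+0.121229i × +0.013400-0.336013i = +0.040028+0.019350i  (running Σ = +0.034521+0.022891i)
  m=-2: +0.367678+0.103193i × +0.020532+0.037850i = +0.003643+0.016035i  (running Σ = +0.038164+0.038926i)
  m=-1: +0.086503-0.628331i × +0.286977+0.170809i = +0.132149-0.165541i  (running Σ = +0.170313-0.126614i)
  m=0: -0.245953-0.000000i × -0.002767+0.000000i = +0.000681+0.000000i  (running Σ = +0.170994-0.126614i)
  m=1: -0.086503-0.628331i × -0.286977+0.170809i = +0.132149+0.165541i  (running Σ = +0.303143+0.038926i)
  m=2: +0.367678-0.103193i × +0.020532-0.037850i = +0.003643-0.016035i  (running Σ = +0.306786+0.022891i)
  m=3: +0.052752+0.121229i × -0.013400-0.336013i = +0.040028-0.019350i  (running Σ = +0.346814+0.003541i)
  m=4: -0.026457+0.016121i × +0.098466+0.151363i = -0.005045-0.002417i  (running Σ = +0.341769+0.001124i)
  m=5: -0.003260-0.003998i × +0.237946+0.117051i = -0.000308-0.001333i  (running Σ = +0.341461-0.000209i)
  m=6: +0.000410-0.000441i × -0.441320+0.035256i = -0.000166+0.000209i  (running Σ = +0.341295+0.000000i)
  m=7: +0.000036+0.000025i × +0.218039-0.154545i = +0.000012-0.000000i  (running Σ = +0.341307-0.000000i)
Σ over m = +0.341307-0.000000i; ×(4π/15) → +0.285933-0.000000i. Real part: 0.285933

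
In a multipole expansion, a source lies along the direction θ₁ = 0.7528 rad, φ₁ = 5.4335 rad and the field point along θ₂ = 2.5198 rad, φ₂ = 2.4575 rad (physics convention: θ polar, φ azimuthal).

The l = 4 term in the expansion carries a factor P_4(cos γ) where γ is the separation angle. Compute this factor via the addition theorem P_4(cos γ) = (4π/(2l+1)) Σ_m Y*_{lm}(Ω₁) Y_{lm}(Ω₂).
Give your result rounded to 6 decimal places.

0.864204

Addition theorem: P_4(cos γ) = (4π/9) Σ_m Y*_{lm}(Ω₁) Y_{lm}(Ω₂), m = −4…4:
  [-4]  conj(Y_{4,-4})(Ω₁) = (-0.093508, 0.024590) ; Y_{4,-4}(Ω₂) = (-0.046820, 0.020084) ; Δ = (0.003884, -0.003029)
  [-3]  conj(Y_{4,-3})(Ω₁) = (-0.242147, -0.163022) ; Y_{4,-3}(Ω₂) = (-0.093118, 0.178218) ; Δ = (0.051602, -0.027975)
  [-2]  conj(Y_{4,-2})(Ω₁) = (-0.054694, -0.423045) ; Y_{4,-2}(Ω₂) = (0.082793, 0.403023) ; Δ = (0.165969, -0.057068)
  [-1]  conj(Y_{4,-1})(Ω₁) = (0.113455, -0.129067) ; Y_{4,-1}(Ω₂) = (0.282073, 0.230018) ; Δ = (0.061690, -0.010310)
  [+0]  conj(Y_{4,0})(Ω₁) = (-0.322644, -0.000000) ; Y_{4,0}(Ω₂) = (-0.163187, 0.000000) ; Δ = (0.052651, 0.000000)
  [+1]  conj(Y_{4,1})(Ω₁) = (-0.113455, -0.129067) ; Y_{4,1}(Ω₂) = (-0.282073, 0.230018) ; Δ = (0.061690, 0.010310)
  [+2]  conj(Y_{4,2})(Ω₁) = (-0.054694, 0.423045) ; Y_{4,2}(Ω₂) = (0.082793, -0.403023) ; Δ = (0.165969, 0.057068)
  [+3]  conj(Y_{4,3})(Ω₁) = (0.242147, -0.163022) ; Y_{4,3}(Ω₂) = (0.093118, 0.178218) ; Δ = (0.051602, 0.027975)
  [+4]  conj(Y_{4,4})(Ω₁) = (-0.093508, -0.024590) ; Y_{4,4}(Ω₂) = (-0.046820, -0.020084) ; Δ = (0.003884, 0.003029)
Accumulated sum (0.618941, 0.000000); after 4π/(2l+1) scaling, (0.864204, 0.000000) ⇒ P_4 = 0.864204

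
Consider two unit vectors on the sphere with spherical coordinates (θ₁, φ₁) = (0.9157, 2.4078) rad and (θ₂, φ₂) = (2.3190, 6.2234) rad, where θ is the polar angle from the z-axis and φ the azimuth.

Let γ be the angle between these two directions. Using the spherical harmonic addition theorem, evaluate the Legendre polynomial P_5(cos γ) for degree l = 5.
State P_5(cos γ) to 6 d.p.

Term-by-term m-sum for l=5 (normalisation 4π/11 = 1.142397):
  [-5]  conj(Y_{5,-5})(Ω₁) = +0.125765-0.073244i ; Y_{5,-5}(Ω₂) = +0.093800+0.028905i ; Δ = +0.013914-0.003235i
  [-4]  conj(Y_{5,-4})(Ω₁) = -0.346080-0.072471i ; Y_{5,-4}(Ω₂) = -0.279915-0.068245i ; Δ = +0.091927+0.043904i
  [-3]  conj(Y_{5,-3})(Ω₁) = +0.238060+0.326107i ; Y_{5,-3}(Ω₂) = +0.424217+0.076912i ; Δ = +0.075908+0.156650i
  [-2]  conj(Y_{5,-2})(Ω₁) = +0.007593-0.073304i ; Y_{5,-2}(Ω₂) = -0.238908-0.028703i ; Δ = -0.003918+0.017295i
  [-1]  conj(Y_{5,-1})(Ω₁) = +0.245818-0.221671i ; Y_{5,-1}(Ω₂) = -0.229896-0.013761i ; Δ = -0.059563+0.047579i
  [+0]  conj(Y_{5,0})(Ω₁) = -0.164055-0.000000i ; Y_{5,0}(Ω₂) = +0.310529+0.000000i ; Δ = -0.050944-0.000000i
  [+1]  conj(Y_{5,1})(Ω₁) = -0.245818-0.221671i ; Y_{5,1}(Ω₂) = +0.229896-0.013761i ; Δ = -0.059563-0.047579i
  [+2]  conj(Y_{5,2})(Ω₁) = +0.007593+0.073304i ; Y_{5,2}(Ω₂) = -0.238908+0.028703i ; Δ = -0.003918-0.017295i
  [+3]  conj(Y_{5,3})(Ω₁) = -0.238060+0.326107i ; Y_{5,3}(Ω₂) = -0.424217+0.076912i ; Δ = +0.075908-0.156650i
  [+4]  conj(Y_{5,4})(Ω₁) = -0.346080+0.072471i ; Y_{5,4}(Ω₂) = -0.279915+0.068245i ; Δ = +0.091927-0.043904i
  [+5]  conj(Y_{5,5})(Ω₁) = -0.125765-0.073244i ; Y_{5,5}(Ω₂) = -0.093800+0.028905i ; Δ = +0.013914+0.003235i
Total Σ_m = +0.185592+0.000000i. Multiply by 1.142397: +0.212020+0.000000i. P_5(cos γ) = 0.212020

0.212020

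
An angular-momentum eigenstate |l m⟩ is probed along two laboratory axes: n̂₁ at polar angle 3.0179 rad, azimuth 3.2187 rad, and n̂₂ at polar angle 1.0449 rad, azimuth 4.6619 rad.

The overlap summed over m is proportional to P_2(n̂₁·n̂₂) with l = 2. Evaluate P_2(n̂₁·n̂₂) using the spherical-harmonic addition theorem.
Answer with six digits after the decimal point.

-0.147781

Addition theorem: P_2(cos γ) = (4π/5) Σ_m Y*_{lm}(Ω₁) Y_{lm}(Ω₂), m = −2…2:
  term(m=-2) = (-0.001644, -0.000429)   from Y*(Ω₁)=(0.005810, 0.000903), Y(Ω₂)=(-0.287464, -0.029127)
  term(m=-1) = (-0.004037, 0.031467)   from Y*(Ω₁)=(0.094306, 0.007286), Y(Ω₂)=(-0.016927, 0.334980)
  term(m=+0) = (-0.047438, 0.000000)   from Y*(Ω₁)=(0.616380, -0.000000), Y(Ω₂)=(-0.076963, 0.000000)
  term(m=+1) = (-0.004037, -0.031467)   from Y*(Ω₁)=(-0.094306, 0.007286), Y(Ω₂)=(0.016927, 0.334980)
  term(m=+2) = (-0.001644, 0.000429)   from Y*(Ω₁)=(0.005810, -0.000903), Y(Ω₂)=(-0.287464, 0.029127)
Σ over m = (-0.058800, 0.000000); ×(4π/5) → (-0.147781, 0.000000). Real part: -0.147781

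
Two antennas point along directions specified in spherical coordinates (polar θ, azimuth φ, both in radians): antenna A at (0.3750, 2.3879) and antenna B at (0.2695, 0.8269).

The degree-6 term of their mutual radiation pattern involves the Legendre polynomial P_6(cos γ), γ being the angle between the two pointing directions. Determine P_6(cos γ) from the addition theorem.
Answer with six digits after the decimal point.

-0.252728

Addition theorem: P_6(cos γ) = (4π/13) Σ_m Y*_{lm}(Ω₁) Y_{lm}(Ω₂), m = −6…6:
  [-6]  conj(Y_{6,-6})(Ω₁) = (-0.000221, 0.001145) ; Y_{6,-6}(Ω₂) = (0.000042, 0.000167) ; Δ = (-0.000000, 0.000000)
  [-5]  conj(Y_{6,-5})(Ω₁) = (0.008313, -0.006022) ; Y_{6,-5}(Ω₂) = (-0.001179, 0.001808) ; Δ = (0.000001, 0.000022)
  [-4]  conj(Y_{6,-4})(Ω₁) = (-0.054297, -0.006923) ; Y_{6,-4}(Ω₂) = (-0.016304, 0.002732) ; Δ = (0.000904, -0.000035)
  [-3]  conj(Y_{6,-3})(Ω₁) = (0.123731, 0.149830) ; Y_{6,-3}(Ω₂) = (-0.067548, -0.052521) ; Δ = (-0.000489, -0.016619)
  [-2]  conj(Y_{6,-2})(Ω₁) = (0.028116, -0.442795) ; Y_{6,-2}(Ω₂) = (-0.024431, -0.293663) ; Δ = (-0.130720, 0.002561)
  [-1]  conj(Y_{6,-1})(Ω₁) = (-0.385398, 0.361703) ; Y_{6,-1}(Ω₂) = (0.401925, -0.436752) ; Δ = (0.003073, 0.313701)
  [+0]  conj(Y_{6,0})(Ω₁) = (-0.018610, -0.000000) ; Y_{6,0}(Ω₂) = (0.375562, 0.000000) ; Δ = (-0.006989, -0.000000)
  [+1]  conj(Y_{6,1})(Ω₁) = (0.385398, 0.361703) ; Y_{6,1}(Ω₂) = (-0.401925, -0.436752) ; Δ = (0.003073, -0.313701)
  [+2]  conj(Y_{6,2})(Ω₁) = (0.028116, 0.442795) ; Y_{6,2}(Ω₂) = (-0.024431, 0.293663) ; Δ = (-0.130720, -0.002561)
  [+3]  conj(Y_{6,3})(Ω₁) = (-0.123731, 0.149830) ; Y_{6,3}(Ω₂) = (0.067548, -0.052521) ; Δ = (-0.000489, 0.016619)
  [+4]  conj(Y_{6,4})(Ω₁) = (-0.054297, 0.006923) ; Y_{6,4}(Ω₂) = (-0.016304, -0.002732) ; Δ = (0.000904, 0.000035)
  [+5]  conj(Y_{6,5})(Ω₁) = (-0.008313, -0.006022) ; Y_{6,5}(Ω₂) = (0.001179, 0.001808) ; Δ = (0.000001, -0.000022)
  [+6]  conj(Y_{6,6})(Ω₁) = (-0.000221, -0.001145) ; Y_{6,6}(Ω₂) = (0.000042, -0.000167) ; Δ = (-0.000000, -0.000000)
Σ over m = (-0.261449, -0.000000); ×(4π/13) → (-0.252728, -0.000000). Real part: -0.252728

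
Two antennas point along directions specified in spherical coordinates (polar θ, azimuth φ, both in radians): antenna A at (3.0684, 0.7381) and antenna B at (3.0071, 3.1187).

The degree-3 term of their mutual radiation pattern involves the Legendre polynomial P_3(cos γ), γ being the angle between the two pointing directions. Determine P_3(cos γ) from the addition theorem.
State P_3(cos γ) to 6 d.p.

Summing Y*_{l m}(θ₁,φ₁)·Y_{l m}(θ₂,φ₂) over m ∈ [−3, 3]; prefactor 4π/(2·3+1) = 1.795196:
  term(m=-3) = +0.000000-0.000000i   from Y*(Ω₁)=-0.000098+0.000131i, Y(Ω₂)=-0.001003-0.000069i
  term(m=-2) = +0.000005+0.000099i   from Y*(Ω₁)=-0.000515-0.005426i, Y(Ω₂)=-0.018190-0.000833i
  term(m=-1) = -0.011522-0.010973i   from Y*(Ω₁)=+0.069463+0.063185i, Y(Ω₂)=-0.169398-0.003879i
  term(m=+0) = +0.518759+0.000000i   from Y*(Ω₁)=-0.734403-0.000000i, Y(Ω₂)=-0.706368+0.000000i
  term(m=+1) = -0.011522+0.010973i   from Y*(Ω₁)=-0.069463+0.063185i, Y(Ω₂)=+0.169398-0.003879i
  term(m=+2) = +0.000005-0.000099i   from Y*(Ω₁)=-0.000515+0.005426i, Y(Ω₂)=-0.018190+0.000833i
  term(m=+3) = +0.000000+0.000000i   from Y*(Ω₁)=+0.000098+0.000131i, Y(Ω₂)=+0.001003-0.000069i
Total Σ_m = +0.495725+0.000000i. Multiply by 1.795196: +0.889924+0.000000i. P_3(cos γ) = 0.889924

0.889924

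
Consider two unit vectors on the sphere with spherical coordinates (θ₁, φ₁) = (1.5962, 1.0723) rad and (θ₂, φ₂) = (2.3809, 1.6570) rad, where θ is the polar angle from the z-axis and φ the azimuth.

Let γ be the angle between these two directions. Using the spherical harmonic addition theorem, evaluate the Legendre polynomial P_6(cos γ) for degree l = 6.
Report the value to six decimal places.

Term-by-term m-sum for l=6 (normalisation 4π/13 = 0.966644):
  m=-6: Y*=(0.476691, 0.072345)  Y=(-0.045088, 0.025649)  product (-0.023348, 0.008965)
  m=-5: Y*=(-0.025653, 0.033808)  Y=(0.078879, 0.171531)  product (-0.007823, -0.001734)
  m=-4: Y*=(0.145292, 0.322582)  Y=(0.361966, -0.130005)  product (0.094528, 0.097875)
  m=-3: Y*=(-0.049332, -0.003722)  Y=(-0.109594, -0.414289)  product (0.003864, 0.020846)
  m=-2: Y*=(-0.174634, 0.270185)  Y=(-0.097691, 0.017012)  product (0.012464, -0.029365)
  m=-1: Y*=(-0.024911, -0.045763)  Y=(-0.029329, -0.339391)  product (-0.014801, 0.009797)
  m=+0: Y*=(-0.313548, -0.000000)  Y=(-0.207227, 0.000000)  product (0.064976, 0.000000)
  m=+1: Y*=(0.024911, -0.045763)  Y=(0.029329, -0.339391)  product (-0.014801, -0.009797)
  m=+2: Y*=(-0.174634, -0.270185)  Y=(-0.097691, -0.017012)  product (0.012464, 0.029365)
  m=+3: Y*=(0.049332, -0.003722)  Y=(0.109594, -0.414289)  product (0.003864, -0.020846)
  m=+4: Y*=(0.145292, -0.322582)  Y=(0.361966, 0.130005)  product (0.094528, -0.097875)
  m=+5: Y*=(0.025653, 0.033808)  Y=(-0.078879, 0.171531)  product (-0.007823, 0.001734)
  m=+6: Y*=(0.476691, -0.072345)  Y=(-0.045088, -0.025649)  product (-0.023348, -0.008965)
Σ over m = (0.194745, 0.000000); ×(4π/13) → (0.188249, 0.000000). Real part: 0.188249

0.188249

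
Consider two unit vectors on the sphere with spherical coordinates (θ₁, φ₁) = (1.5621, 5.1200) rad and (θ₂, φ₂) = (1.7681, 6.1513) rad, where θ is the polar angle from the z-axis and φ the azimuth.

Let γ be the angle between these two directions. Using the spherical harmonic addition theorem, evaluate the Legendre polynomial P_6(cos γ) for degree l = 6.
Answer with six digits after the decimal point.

0.322048

Expand P_6 via completeness: Σ_{m} conj(Y_{6,m}) at Ω₁ times Y_{6,m} at Ω₂ —
  m=-6: Y*=0.37066 - 0.30963j  Y=0.30191 + 0.30550j  product 0.20650 + 0.01976j
  m=-5: Y*=0.01299 + 0.00655j  Y=-0.23507 - 0.18222j  product -0.00186 - 0.00391j
  m=-4: Y*=0.02125 - 0.35580j  Y=-0.16456 - 0.09587j  product -0.03761 + 0.05651j
  m=-3: Y*=0.01597 - 0.00579j  Y=0.28634 + 0.11960j  product 0.00527 + 0.00025j
  m=-2: Y*=-0.22301 - 0.23673j  Y=0.10796 + 0.02915j  product -0.01717 - 0.03206j
  m=-1: Y*=0.00710 - 0.01644j  Y=-0.30584 - 0.04057j  product -0.00284 + 0.00474j
  m=+0: Y*=-0.31734 + 0.00000j  Y=-0.09009 + 0.00000j  product 0.02859 + 0.00000j
  m=+1: Y*=-0.00710 - 0.01644j  Y=0.30584 - 0.04057j  product -0.00284 - 0.00474j
  m=+2: Y*=-0.22301 + 0.23673j  Y=0.10796 - 0.02915j  product -0.01717 + 0.03206j
  m=+3: Y*=-0.01597 - 0.00579j  Y=-0.28634 + 0.11960j  product 0.00527 - 0.00025j
  m=+4: Y*=0.02125 + 0.35580j  Y=-0.16456 + 0.09587j  product -0.03761 - 0.05651j
  m=+5: Y*=-0.01299 + 0.00655j  Y=0.23507 - 0.18222j  product -0.00186 + 0.00391j
  m=+6: Y*=0.37066 + 0.30963j  Y=0.30191 - 0.30550j  product 0.20650 - 0.01976j
Σ over m = 0.33316 + 0.00000j; ×(4π/13) → 0.32205 + 0.00000j. Real part: 0.322048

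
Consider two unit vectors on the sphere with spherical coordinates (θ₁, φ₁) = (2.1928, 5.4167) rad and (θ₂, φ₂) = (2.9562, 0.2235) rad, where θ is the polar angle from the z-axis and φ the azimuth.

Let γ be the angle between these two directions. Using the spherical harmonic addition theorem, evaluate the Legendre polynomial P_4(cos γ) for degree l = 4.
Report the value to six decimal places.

-0.427388

Summing Y*_{l m}(θ₁,φ₁)·Y_{l m}(θ₂,φ₂) over m ∈ [−4, 4]; prefactor 4π/(2·4+1) = 1.396263:
  m=-4: (-0.182994, 0.061527) × (0.000320, -0.000398) = (-0.000034, 0.000093)  (running Σ = (-0.000034, 0.000093))
  m=-3: (0.335353, 0.201996) × (-0.006037, 0.004788) = (-0.002992, 0.000386)  (running Σ = (-0.003026, 0.000479))
  m=-2: (-0.049108, -0.300149) × (0.059061, -0.028311) = (-0.011398, -0.016337)  (running Σ = (-0.014424, -0.015858))
  m=-1: (0.090446, -0.106446) × (-0.314437, 0.071471) = (-0.020832, 0.039935)  (running Σ = (-0.035255, 0.024077))
  m=0: (-0.333318, -0.000000) × (0.706782, 0.000000) = (-0.235583, -0.000000)  (running Σ = (-0.270838, 0.024077))
  m=1: (-0.090446, -0.106446) × (0.314437, 0.071471) = (-0.020832, -0.039935)  (running Σ = (-0.291670, -0.015858))
  m=2: (-0.049108, 0.300149) × (0.059061, 0.028311) = (-0.011398, 0.016337)  (running Σ = (-0.303068, 0.000479))
  m=3: (-0.335353, 0.201996) × (0.006037, 0.004788) = (-0.002992, -0.000386)  (running Σ = (-0.306060, 0.000093))
  m=4: (-0.182994, -0.061527) × (0.000320, 0.000398) = (-0.000034, -0.000093)  (running Σ = (-0.306094, 0.000000))
Accumulated sum (-0.306094, 0.000000); after 4π/(2l+1) scaling, (-0.427388, 0.000000) ⇒ P_4 = -0.427388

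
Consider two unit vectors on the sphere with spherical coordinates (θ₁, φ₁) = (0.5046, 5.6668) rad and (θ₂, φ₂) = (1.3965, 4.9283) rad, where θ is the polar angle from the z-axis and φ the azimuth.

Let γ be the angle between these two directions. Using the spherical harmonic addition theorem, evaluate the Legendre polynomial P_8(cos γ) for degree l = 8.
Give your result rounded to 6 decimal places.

-0.062767

Term-by-term m-sum for l=8 (normalisation 4π/17 = 0.739198):
  [-8]  conj(Y_{8,-8})(Ω₁) = +0.000334+0.001502i ; Y_{8,-8}(Ω₂) = -0.071096-0.450594i ; Δ = +0.000653-0.000257i
  [-7]  conj(Y_{8,-7})(Ω₁) = -0.004315+0.010272i ; Y_{8,-7}(Ω₂) = -0.320727-0.019080i ; Δ = +0.001580-0.003212i
  [-6]  conj(Y_{8,-6})(Ω₁) = -0.042822+0.026652i ; Y_{8,-6}(Ω₂) = +0.051255-0.181431i ; Δ = +0.002641+0.009135i
  [-5]  conj(Y_{8,-5})(Ω₁) = -0.159402-0.009522i ; Y_{8,-5}(Ω₂) = -0.293633-0.157089i ; Δ = +0.045310+0.027836i
  [-4]  conj(Y_{8,-4})(Ω₁) = -0.277407-0.222522i ; Y_{8,-4}(Ω₂) = +0.057250-0.066991i ; Δ = -0.030788+0.005844i
  [-3]  conj(Y_{8,-3})(Ω₁) = -0.141888-0.496495i ; Y_{8,-3}(Ω₂) = -0.196728-0.260004i ; Δ = -0.101178+0.134566i
  [-2]  conj(Y_{8,-2})(Ω₁) = +0.116546-0.331552i ; Y_{8,-2}(Ω₂) = +0.037799-0.017419i ; Δ = -0.001370-0.014562i
  [-1]  conj(Y_{8,-1})(Ω₁) = -0.160891+0.113986i ; Y_{8,-1}(Ω₂) = -0.068576-0.312662i ; Δ = +0.046672+0.042488i
  [+0]  conj(Y_{8,0})(Ω₁) = -0.430673-0.000000i ; Y_{8,0}(Ω₂) = +0.027752+0.000000i ; Δ = -0.011952-0.000000i
  [+1]  conj(Y_{8,1})(Ω₁) = +0.160891+0.113986i ; Y_{8,1}(Ω₂) = +0.068576-0.312662i ; Δ = +0.046672-0.042488i
  [+2]  conj(Y_{8,2})(Ω₁) = +0.116546+0.331552i ; Y_{8,2}(Ω₂) = +0.037799+0.017419i ; Δ = -0.001370+0.014562i
  [+3]  conj(Y_{8,3})(Ω₁) = +0.141888-0.496495i ; Y_{8,3}(Ω₂) = +0.196728-0.260004i ; Δ = -0.101178-0.134566i
  [+4]  conj(Y_{8,4})(Ω₁) = -0.277407+0.222522i ; Y_{8,4}(Ω₂) = +0.057250+0.066991i ; Δ = -0.030788-0.005844i
  [+5]  conj(Y_{8,5})(Ω₁) = +0.159402-0.009522i ; Y_{8,5}(Ω₂) = +0.293633-0.157089i ; Δ = +0.045310-0.027836i
  [+6]  conj(Y_{8,6})(Ω₁) = -0.042822-0.026652i ; Y_{8,6}(Ω₂) = +0.051255+0.181431i ; Δ = +0.002641-0.009135i
  [+7]  conj(Y_{8,7})(Ω₁) = +0.004315+0.010272i ; Y_{8,7}(Ω₂) = +0.320727-0.019080i ; Δ = +0.001580+0.003212i
  [+8]  conj(Y_{8,8})(Ω₁) = +0.000334-0.001502i ; Y_{8,8}(Ω₂) = -0.071096+0.450594i ; Δ = +0.000653+0.000257i
Σ over m = -0.084913+0.000000i; ×(4π/17) → -0.062767+0.000000i. Real part: -0.062767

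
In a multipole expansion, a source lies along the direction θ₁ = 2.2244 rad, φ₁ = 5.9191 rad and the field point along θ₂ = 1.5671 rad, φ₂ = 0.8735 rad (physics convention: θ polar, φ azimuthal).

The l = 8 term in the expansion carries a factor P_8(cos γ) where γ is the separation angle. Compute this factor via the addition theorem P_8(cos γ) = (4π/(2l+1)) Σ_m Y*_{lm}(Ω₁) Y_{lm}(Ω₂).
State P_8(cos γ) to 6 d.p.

-0.167457

Addition theorem: P_8(cos γ) = (4π/17) Σ_m Y*_{lm}(Ω₁) Y_{lm}(Ω₂), m = −8…8:
  m=-8: Y*=-0.079215-0.018457i  Y=+0.392597-0.333924i  product -0.037263+0.019206i
  m=-7: Y*=+0.206641+0.139256i  Y=+0.007512+0.001279i  product +0.001374+0.001310i
  m=-6: Y*=-0.246734-0.350244i  Y=-0.189793-0.324959i  product -0.066986+0.146652i
  m=-5: Y*=+0.098074+0.384681i  Y=+0.003048-0.008485i  product +0.003563+0.000340i
  m=-4: Y*=+0.004182-0.036375i  Y=-0.317380+0.116719i  product +0.002918+0.012033i
  m=-3: Y*=+0.156846-0.302350i  Y=-0.008399-0.004821i  product -0.002775+0.001783i
  m=-2: Y*=-0.169864+0.151456i  Y=+0.056514+0.317407i  product -0.057673-0.045357i
  m=-1: Y*=-0.231185+0.088099i  Y=-0.006404+0.007645i  product +0.000807-0.002332i
  m=+0: Y*=+0.269060-0.000000i  Y=+0.317881+0.000000i  product +0.085529+0.000000i
  m=+1: Y*=+0.231185+0.088099i  Y=+0.006404+0.007645i  product +0.000807+0.002332i
  m=+2: Y*=-0.169864-0.151456i  Y=+0.056514-0.317407i  product -0.057673+0.045357i
  m=+3: Y*=-0.156846-0.302350i  Y=+0.008399-0.004821i  product -0.002775-0.001783i
  m=+4: Y*=+0.004182+0.036375i  Y=-0.317380-0.116719i  product +0.002918-0.012033i
  m=+5: Y*=-0.098074+0.384681i  Y=-0.003048-0.008485i  product +0.003563-0.000340i
  m=+6: Y*=-0.246734+0.350244i  Y=-0.189793+0.324959i  product -0.066986-0.146652i
  m=+7: Y*=-0.206641+0.139256i  Y=-0.007512+0.001279i  product +0.001374-0.001310i
  m=+8: Y*=-0.079215+0.018457i  Y=+0.392597+0.333924i  product -0.037263-0.019206i
Total Σ_m = -0.226539+0.000000i. Multiply by 0.739198: -0.167457+0.000000i. P_8(cos γ) = -0.167457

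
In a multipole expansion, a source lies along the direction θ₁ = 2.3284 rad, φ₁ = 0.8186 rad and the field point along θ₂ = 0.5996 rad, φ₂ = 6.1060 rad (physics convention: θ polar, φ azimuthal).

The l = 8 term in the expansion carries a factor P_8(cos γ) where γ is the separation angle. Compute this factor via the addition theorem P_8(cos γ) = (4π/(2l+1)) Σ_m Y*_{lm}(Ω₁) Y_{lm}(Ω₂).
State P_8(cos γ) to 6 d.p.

Addition theorem: P_8(cos γ) = (4π/17) Σ_m Y*_{lm}(Ω₁) Y_{lm}(Ω₂), m = −8…8:
  m=-8: 0.03859 + 0.01050j × 0.00081 + 0.00524j = -0.00002 + 0.00021j  (running Σ = -0.00002 + 0.00021j)
  m=-7: -0.12876 + 0.07948j × 0.01007 + 0.02934j = -0.00363 - 0.00298j  (running Σ = -0.00365 - 0.00277j)
  m=-6: 0.06662 - 0.32998j × 0.05451 + 0.09798j = 0.03596 - 0.01146j  (running Σ = 0.03231 - 0.01423j)
  m=-5: 0.26805 + 0.37596j × 0.17553 + 0.21492j = -0.03375 + 0.12360j  (running Σ = -0.00144 + 0.10938j)
  m=-4: -0.30045 - 0.04014j × 0.35090 + 0.30084j = -0.09335 - 0.10447j  (running Σ = -0.09479 + 0.00491j)
  m=-3: -0.10349 + 0.08469j × 0.37931 + 0.22304j = -0.05814 + 0.00904j  (running Σ = -0.15293 + 0.01394j)
  m=-2: 0.02538 - 0.38159j × 0.03258 + 0.01205j = 0.00543 - 0.01213j  (running Σ = -0.14751 + 0.00182j)
  m=-1: 0.02945 + 0.03147j × -0.39666 - 0.07103j = -0.00945 - 0.01457j  (running Σ = -0.15695 - 0.01276j)
  m=0: 0.36747 + 0.00000j × -0.17320 + 0.00000j = -0.06365 + 0.00000j  (running Σ = -0.22060 - 0.01276j)
  m=1: -0.02945 + 0.03147j × 0.39666 - 0.07103j = -0.00945 + 0.01457j  (running Σ = -0.23004 + 0.00182j)
  m=2: 0.02538 + 0.38159j × 0.03258 - 0.01205j = 0.00543 + 0.01213j  (running Σ = -0.22462 + 0.01394j)
  m=3: 0.10349 + 0.08469j × -0.37931 + 0.22304j = -0.05814 - 0.00904j  (running Σ = -0.28276 + 0.00491j)
  m=4: -0.30045 + 0.04014j × 0.35090 - 0.30084j = -0.09335 + 0.10447j  (running Σ = -0.37611 + 0.10938j)
  m=5: -0.26805 + 0.37596j × -0.17553 + 0.21492j = -0.03375 - 0.12360j  (running Σ = -0.40986 - 0.01423j)
  m=6: 0.06662 + 0.32998j × 0.05451 - 0.09798j = 0.03596 + 0.01146j  (running Σ = -0.37390 - 0.00277j)
  m=7: 0.12876 + 0.07948j × -0.01007 + 0.02934j = -0.00363 + 0.00298j  (running Σ = -0.37753 + 0.00021j)
  m=8: 0.03859 - 0.01050j × 0.00081 - 0.00524j = -0.00002 - 0.00021j  (running Σ = -0.37755 + 0.00000j)
Total Σ_m = -0.37755 + 0.00000j. Multiply by 0.739198: -0.27908 + 0.00000j. P_8(cos γ) = -0.279085

-0.279085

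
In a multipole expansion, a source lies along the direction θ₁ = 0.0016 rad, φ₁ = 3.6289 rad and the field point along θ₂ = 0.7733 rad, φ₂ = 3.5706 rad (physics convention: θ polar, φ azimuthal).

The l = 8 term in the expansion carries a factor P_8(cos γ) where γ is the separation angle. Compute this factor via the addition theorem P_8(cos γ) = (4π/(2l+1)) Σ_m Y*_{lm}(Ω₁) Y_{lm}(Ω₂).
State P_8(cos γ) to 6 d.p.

0.283257

Summing Y*_{l m}(θ₁,φ₁)·Y_{l m}(θ₂,φ₂) over m ∈ [−8, 8]; prefactor 4π/(2·8+1) = 0.739198:
  [-8]  conj(Y_{8,-8})(Ω₁) = (-0.000000, -0.000000) ; Y_{8,-8}(Ω₂) = (-0.027985, 0.008365) ; Δ = (0.000000, 0.000000)
  [-7]  conj(Y_{8,-7})(Ω₁) = (0.000000, 0.000000) ; Y_{8,-7}(Ω₂) = (0.118547, 0.016530) ; Δ = (0.000000, 0.000000)
  [-6]  conj(Y_{8,-6})(Ω₁) = (-0.000000, 0.000000) ; Y_{8,-6}(Ω₂) = (-0.246310, -0.157026) ; Δ = (0.000000, 0.000000)
  [-5]  conj(Y_{8,-5})(Ω₁) = (0.000000, -0.000000) ; Y_{8,-5}(Ω₂) = (0.246048, 0.380310) ; Δ = (0.000000, 0.000000)
  [-4]  conj(Y_{8,-4})(Ω₁) = (-0.000000, 0.000000) ; Y_{8,-4}(Ω₂) = (-0.055141, -0.377000) ; Δ = (0.000000, 0.000000)
  [-3]  conj(Y_{8,-3})(Ω₁) = (-0.000000, -0.000000) ; Y_{8,-3}(Ω₂) = (0.005191, -0.017798) ; Δ = (-0.000000, -0.000000)
  [-2]  conj(Y_{8,-2})(Ω₁) = (0.000015, 0.000022) ; Y_{8,-2}(Ω₂) = (-0.246737, 0.285451) ; Δ = (-0.000010, -0.000001)
  [-1]  conj(Y_{8,-1})(Ω₁) = (-0.006976, -0.003697) ; Y_{8,-1}(Ω₂) = (0.151688, -0.069385) ; Δ = (-0.001315, -0.000077)
  [+0]  conj(Y_{8,0})(Ω₁) = (1.163053, -0.000000) ; Y_{8,0}(Ω₂) = (0.331752, 0.000000) ; Δ = (0.385845, 0.000000)
  [+1]  conj(Y_{8,1})(Ω₁) = (0.006976, -0.003697) ; Y_{8,1}(Ω₂) = (-0.151688, -0.069385) ; Δ = (-0.001315, 0.000077)
  [+2]  conj(Y_{8,2})(Ω₁) = (0.000015, -0.000022) ; Y_{8,2}(Ω₂) = (-0.246737, -0.285451) ; Δ = (-0.000010, 0.000001)
  [+3]  conj(Y_{8,3})(Ω₁) = (0.000000, -0.000000) ; Y_{8,3}(Ω₂) = (-0.005191, -0.017798) ; Δ = (-0.000000, 0.000000)
  [+4]  conj(Y_{8,4})(Ω₁) = (-0.000000, -0.000000) ; Y_{8,4}(Ω₂) = (-0.055141, 0.377000) ; Δ = (0.000000, -0.000000)
  [+5]  conj(Y_{8,5})(Ω₁) = (-0.000000, -0.000000) ; Y_{8,5}(Ω₂) = (-0.246048, 0.380310) ; Δ = (0.000000, -0.000000)
  [+6]  conj(Y_{8,6})(Ω₁) = (-0.000000, -0.000000) ; Y_{8,6}(Ω₂) = (-0.246310, 0.157026) ; Δ = (0.000000, -0.000000)
  [+7]  conj(Y_{8,7})(Ω₁) = (-0.000000, 0.000000) ; Y_{8,7}(Ω₂) = (-0.118547, 0.016530) ; Δ = (0.000000, -0.000000)
  [+8]  conj(Y_{8,8})(Ω₁) = (-0.000000, 0.000000) ; Y_{8,8}(Ω₂) = (-0.027985, -0.008365) ; Δ = (0.000000, -0.000000)
Total Σ_m = (0.383196, 0.000000). Multiply by 0.739198: (0.283257, 0.000000). P_8(cos γ) = 0.283257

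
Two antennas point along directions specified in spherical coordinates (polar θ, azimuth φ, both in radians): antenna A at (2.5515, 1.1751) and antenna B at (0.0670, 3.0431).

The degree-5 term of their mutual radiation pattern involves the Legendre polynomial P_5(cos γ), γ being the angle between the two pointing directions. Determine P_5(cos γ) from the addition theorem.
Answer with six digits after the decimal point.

0.317935

Addition theorem: P_5(cos γ) = (4π/11) Σ_m Y*_{lm}(Ω₁) Y_{lm}(Ω₂), m = −5…5:
  m=-5: +0.022729-0.009816i × -0.000001-0.000000i = -0.000000-0.000000i  (running Σ = -0.000000-0.000000i)
  m=-4: +0.001402+0.116902i × +0.000027+0.000011i = -0.000001+0.000003i  (running Σ = -0.000001+0.000003i)
  m=-3: -0.288130-0.116323i × -0.000791-0.000241i = +0.000200+0.000161i  (running Σ = +0.000198+0.000164i)
  m=-2: +0.328243-0.332202i × +0.014766+0.002947i = +0.005826-0.003938i  (running Σ = +0.006024-0.003773i)
  m=-1: +0.092307+0.220973i × -0.168042-0.016605i = -0.011842-0.038666i  (running Σ = -0.005818-0.042439i)
  m=0: +0.320603-0.000000i × +0.904361+0.000000i = +0.289941+0.000000i  (running Σ = +0.284123-0.042439i)
  m=1: -0.092307+0.220973i × +0.168042-0.016605i = -0.011842+0.038666i  (running Σ = +0.272281-0.003773i)
  m=2: +0.328243+0.332202i × +0.014766-0.002947i = +0.005826+0.003938i  (running Σ = +0.278106+0.000164i)
  m=3: +0.288130-0.116323i × +0.000791-0.000241i = +0.000200-0.000161i  (running Σ = +0.278306+0.000003i)
  m=4: +0.001402-0.116902i × +0.000027-0.000011i = -0.000001-0.000003i  (running Σ = +0.278305-0.000000i)
  m=5: -0.022729-0.009816i × +0.000001-0.000000i = -0.000000+0.000000i  (running Σ = +0.278305+0.000000i)
Accumulated sum +0.278305+0.000000i; after 4π/(2l+1) scaling, +0.317935+0.000000i ⇒ P_5 = 0.317935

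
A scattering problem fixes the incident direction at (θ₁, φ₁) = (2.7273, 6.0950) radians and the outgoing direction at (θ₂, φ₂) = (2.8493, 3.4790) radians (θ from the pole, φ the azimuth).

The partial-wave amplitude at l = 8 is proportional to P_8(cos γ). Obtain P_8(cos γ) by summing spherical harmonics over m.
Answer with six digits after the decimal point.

Addition theorem: P_8(cos γ) = (4π/17) Σ_m Y*_{lm}(Ω₁) Y_{lm}(Ω₂), m = −8…8:
  m=-8: 0.00002 - 0.00035j × -0.00002 - 0.00001j = -0.00000 + 0.00000j  (running Σ = -0.00000 + 0.00000j)
  m=-7: -0.00081 + 0.00313j × -0.00023 - 0.00023j = 0.00000 - 0.00000j  (running Σ = 0.00000 - 0.00000j)
  m=-6: 0.00792 - 0.01675j × -0.00120 - 0.00247j = -0.00005 + 0.00000j  (running Σ = -0.00005 + 0.00000j)
  m=-5: -0.04435 + 0.06084j × -0.00193 - 0.01652j = 0.00109 + 0.00062j  (running Σ = 0.00104 + 0.00062j)
  m=-4: 0.16112 - 0.15093j × 0.01628 - 0.07239j = -0.00830 - 0.01412j  (running Σ = -0.00726 - 0.01350j)
  m=-3: -0.37884 + 0.23992j × 0.12675 - 0.20281j = 0.00064 + 0.10724j  (running Σ = -0.00662 + 0.09374j)
  m=-2: 0.50464 - 0.19944j × 0.40310 - 0.32253j = 0.13910 - 0.24315j  (running Σ = 0.13248 - 0.14942j)
  m=-1: -0.15179 + 0.02891j × 0.55484 - 0.19465j = -0.07859 + 0.04559j  (running Σ = 0.05388 - 0.10383j)
  m=0: -0.45221 + 0.00000j × -0.04845 + 0.00000j = 0.02191 + 0.00000j  (running Σ = 0.07579 - 0.10383j)
  m=1: 0.15179 + 0.02891j × -0.55484 - 0.19465j = -0.07859 - 0.04559j  (running Σ = -0.00280 - 0.14942j)
  m=2: 0.50464 + 0.19944j × 0.40310 + 0.32253j = 0.13910 + 0.24315j  (running Σ = 0.13629 + 0.09374j)
  m=3: 0.37884 + 0.23992j × -0.12675 - 0.20281j = 0.00064 - 0.10724j  (running Σ = 0.13693 - 0.01350j)
  m=4: 0.16112 + 0.15093j × 0.01628 + 0.07239j = -0.00830 + 0.01412j  (running Σ = 0.12863 + 0.00062j)
  m=5: 0.04435 + 0.06084j × 0.00193 - 0.01652j = 0.00109 - 0.00062j  (running Σ = 0.12972 + 0.00000j)
  m=6: 0.00792 + 0.01675j × -0.00120 + 0.00247j = -0.00005 - 0.00000j  (running Σ = 0.12967 - 0.00000j)
  m=7: 0.00081 + 0.00313j × 0.00023 - 0.00023j = 0.00000 + 0.00000j  (running Σ = 0.12967 + 0.00000j)
  m=8: 0.00002 + 0.00035j × -0.00002 + 0.00001j = -0.00000 - 0.00000j  (running Σ = 0.12967 - 0.00000j)
Accumulated sum 0.12967 - 0.00000j; after 4π/(2l+1) scaling, 0.09585 - 0.00000j ⇒ P_8 = 0.095854

0.095854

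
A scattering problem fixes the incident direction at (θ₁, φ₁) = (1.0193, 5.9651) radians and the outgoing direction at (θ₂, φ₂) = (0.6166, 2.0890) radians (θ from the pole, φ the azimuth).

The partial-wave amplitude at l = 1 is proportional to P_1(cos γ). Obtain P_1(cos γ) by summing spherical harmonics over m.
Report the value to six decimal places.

Addition theorem: P_1(cos γ) = (4π/3) Σ_m Y*_{lm}(Ω₁) Y_{lm}(Ω₂), m = −1…1:
  term(m=-1) = -0.043633-0.039403i   from Y*(Ω₁)=+0.279510-0.092033i, Y(Ω₂)=-0.098959-0.173557i
  term(m=+0) = +0.102052+0.000000i   from Y*(Ω₁)=+0.256009-0.000000i, Y(Ω₂)=+0.398626+0.000000i
  term(m=+1) = -0.043633+0.039403i   from Y*(Ω₁)=-0.279510-0.092033i, Y(Ω₂)=+0.098959-0.173557i
Total Σ_m = +0.014786+0.000000i. Multiply by 4.188790: +0.061936+0.000000i. P_1(cos γ) = 0.061936

0.061936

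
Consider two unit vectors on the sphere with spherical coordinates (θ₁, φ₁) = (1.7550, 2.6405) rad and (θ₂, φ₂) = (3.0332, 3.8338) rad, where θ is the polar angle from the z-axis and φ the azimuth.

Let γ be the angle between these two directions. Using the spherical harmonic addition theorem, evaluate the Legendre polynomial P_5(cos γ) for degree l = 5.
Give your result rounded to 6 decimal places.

Expand P_5 via completeness: Σ_{m} conj(Y_{5,m}) at Ω₁ times Y_{5,m} at Ω₂ —
  [-5]  conj(Y_{5,-5})(Ω₁) = (0.342818, 0.253187) ; Y_{5,-5}(Ω₂) = (0.000007, -0.000002) ; Δ = (0.000003, 0.000001)
  [-4]  conj(Y_{5,-4})(Ω₁) = (0.105490, 0.227863) ; Y_{5,-4}(Ω₂) = (0.000186, 0.000073) ; Δ = (0.000003, 0.000050)
  [-3]  conj(Y_{5,-3})(Ω₁) = (0.015480, -0.228916) ; Y_{5,-3}(Ω₂) = (0.001675, 0.003025) ; Δ = (0.000718, -0.000337)
  [-2]  conj(Y_{5,-2})(Ω₁) = (0.145283, -0.227357) ; Y_{5,-2}(Ω₂) = (-0.007179, 0.038072) ; Δ = (0.007613, 0.007163)
  [-1]  conj(Y_{5,-1})(Ω₁) = (-0.152975, 0.083788) ; Y_{5,-1}(Ω₂) = (-0.204725, 0.169728) ; Δ = (0.017097, -0.043118)
  [+0]  conj(Y_{5,0})(Ω₁) = (-0.272529, -0.000000) ; Y_{5,0}(Ω₂) = (-0.854919, 0.000000) ; Δ = (0.232990, 0.000000)
  [+1]  conj(Y_{5,1})(Ω₁) = (0.152975, 0.083788) ; Y_{5,1}(Ω₂) = (0.204725, 0.169728) ; Δ = (0.017097, 0.043118)
  [+2]  conj(Y_{5,2})(Ω₁) = (0.145283, 0.227357) ; Y_{5,2}(Ω₂) = (-0.007179, -0.038072) ; Δ = (0.007613, -0.007163)
  [+3]  conj(Y_{5,3})(Ω₁) = (-0.015480, -0.228916) ; Y_{5,3}(Ω₂) = (-0.001675, 0.003025) ; Δ = (0.000718, 0.000337)
  [+4]  conj(Y_{5,4})(Ω₁) = (0.105490, -0.227863) ; Y_{5,4}(Ω₂) = (0.000186, -0.000073) ; Δ = (0.000003, -0.000050)
  [+5]  conj(Y_{5,5})(Ω₁) = (-0.342818, 0.253187) ; Y_{5,5}(Ω₂) = (-0.000007, -0.000002) ; Δ = (0.000003, -0.000001)
Σ over m = (0.283858, -0.000000); ×(4π/11) → (0.324278, -0.000000). Real part: 0.324278

0.324278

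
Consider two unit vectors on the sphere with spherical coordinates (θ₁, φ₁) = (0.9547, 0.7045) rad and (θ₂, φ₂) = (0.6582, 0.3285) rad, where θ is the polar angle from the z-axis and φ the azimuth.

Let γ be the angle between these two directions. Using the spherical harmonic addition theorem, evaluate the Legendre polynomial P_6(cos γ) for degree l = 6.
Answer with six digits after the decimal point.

Summing Y*_{l m}(θ₁,φ₁)·Y_{l m}(θ₂,φ₂) over m ∈ [−6, 6]; prefactor 4π/(2·6+1) = 0.966644:
  [-6]  conj(Y_{6,-6})(Ω₁) = -0.06661 - 0.12627j ; Y_{6,-6}(Ω₂) = -0.00986 - 0.02331j ; Δ = -0.00229 + 0.00280j
  [-5]  conj(Y_{6,-5})(Ω₁) = -0.32506 - 0.13017j ; Y_{6,-5}(Ω₂) = -0.00812 - 0.11308j ; Δ = -0.01208 + 0.03782j
  [-4]  conj(Y_{6,-4})(Ω₁) = -0.40117 + 0.13454j ; Y_{6,-4}(Ω₂) = 0.07465 - 0.28428j ; Δ = 0.00830 + 0.12409j
  [-3]  conj(Y_{6,-3})(Ω₁) = -0.07113 + 0.11794j ; Y_{6,-3}(Ω₂) = 0.25308 - 0.38185j ; Δ = 0.02703 + 0.05701j
  [-2]  conj(Y_{6,-2})(Ω₁) = -0.04651 - 0.28498j ; Y_{6,-2}(Ω₂) = 0.25668 - 0.19798j ; Δ = -0.06836 - 0.06394j
  [-1]  conj(Y_{6,-1})(Ω₁) = -0.19807 - 0.16836j ; Y_{6,-1}(Ω₂) = -0.16039 + 0.05467j ; Δ = 0.04097 + 0.01618j
  [+0]  conj(Y_{6,0})(Ω₁) = 0.22499 + 0.00000j ; Y_{6,0}(Ω₂) = -0.38398 + 0.00000j ; Δ = -0.08639 + 0.00000j
  [+1]  conj(Y_{6,1})(Ω₁) = 0.19807 - 0.16836j ; Y_{6,1}(Ω₂) = 0.16039 + 0.05467j ; Δ = 0.04097 - 0.01618j
  [+2]  conj(Y_{6,2})(Ω₁) = -0.04651 + 0.28498j ; Y_{6,2}(Ω₂) = 0.25668 + 0.19798j ; Δ = -0.06836 + 0.06394j
  [+3]  conj(Y_{6,3})(Ω₁) = 0.07113 + 0.11794j ; Y_{6,3}(Ω₂) = -0.25308 - 0.38185j ; Δ = 0.02703 - 0.05701j
  [+4]  conj(Y_{6,4})(Ω₁) = -0.40117 - 0.13454j ; Y_{6,4}(Ω₂) = 0.07465 + 0.28428j ; Δ = 0.00830 - 0.12409j
  [+5]  conj(Y_{6,5})(Ω₁) = 0.32506 - 0.13017j ; Y_{6,5}(Ω₂) = 0.00812 - 0.11308j ; Δ = -0.01208 - 0.03782j
  [+6]  conj(Y_{6,6})(Ω₁) = -0.06661 + 0.12627j ; Y_{6,6}(Ω₂) = -0.00986 + 0.02331j ; Δ = -0.00229 - 0.00280j
Accumulated sum -0.09922 - 0.00000j; after 4π/(2l+1) scaling, -0.09591 - 0.00000j ⇒ P_6 = -0.095913

-0.095913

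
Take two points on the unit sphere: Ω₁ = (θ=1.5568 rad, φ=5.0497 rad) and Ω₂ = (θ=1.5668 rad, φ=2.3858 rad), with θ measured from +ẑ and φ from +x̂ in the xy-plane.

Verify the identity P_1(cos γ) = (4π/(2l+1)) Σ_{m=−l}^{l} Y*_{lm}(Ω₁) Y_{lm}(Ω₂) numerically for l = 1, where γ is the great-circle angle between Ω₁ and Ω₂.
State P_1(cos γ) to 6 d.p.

-0.887908

Expand P_1 via completeness: Σ_{m} conj(Y_{1,m}) at Ω₁ times Y_{1,m} at Ω₂ —
  m=-1: 0.11433 - 0.32599j × -0.25142 - 0.23696j = -0.10599 + 0.05487j  (running Σ = -0.10599 + 0.05487j)
  m=0: 0.00684 + 0.00000j × 0.00195 + 0.00000j = 0.00001 + 0.00000j  (running Σ = -0.10598 + 0.05487j)
  m=1: -0.11433 - 0.32599j × 0.25142 - 0.23696j = -0.10599 - 0.05487j  (running Σ = -0.21197 + 0.00000j)
Σ over m = -0.21197 + 0.00000j; ×(4π/3) → -0.88791 + 0.00000j. Real part: -0.887908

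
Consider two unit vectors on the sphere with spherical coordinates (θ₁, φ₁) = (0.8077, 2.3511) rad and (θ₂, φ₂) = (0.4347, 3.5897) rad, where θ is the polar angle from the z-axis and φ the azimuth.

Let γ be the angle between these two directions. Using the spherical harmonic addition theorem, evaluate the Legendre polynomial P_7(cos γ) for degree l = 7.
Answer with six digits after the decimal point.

0.059567

Expand P_7 via completeness: Σ_{m} conj(Y_{7,m}) at Ω₁ times Y_{7,m} at Ω₂ —
  [-7]  conj(Y_{7,-7})(Ω₁) = (-0.037683, -0.035086) ; Y_{7,-7}(Ω₂) = (0.001175, 0.000006) ; Δ = (-0.000044, -0.000041)
  [-6]  conj(Y_{7,-6})(Ω₁) = (0.005631, 0.184159) ; Y_{7,-6}(Ω₂) = (-0.008513, -0.004143) ; Δ = (0.000715, -0.001591)
  [-5]  conj(Y_{7,-5})(Ω₁) = (0.259632, -0.273208) ; Y_{7,-5}(Ω₂) = (0.029253, 0.036943) ; Δ = (0.017688, 0.001600)
  [-4]  conj(Y_{7,-4})(Ω₁) = (-0.444080, 0.009051) ; Y_{7,-4}(Ω₂) = (-0.035413, -0.157157) ; Δ = (0.017149, 0.069470)
  [-3]  conj(Y_{7,-3})(Ω₁) = (0.123036, 0.119331) ; Y_{7,-3}(Ω₂) = (-0.084387, 0.366219) ; Δ = (-0.054084, 0.034988)
  [-2]  conj(Y_{7,-2})(Ω₁) = (0.002828, 0.277565) ; Y_{7,-2}(Ω₂) = (0.334561, -0.418337) ; Δ = (0.117062, 0.091679)
  [-1]  conj(Y_{7,-1})(Ω₁) = (0.217683, -0.219912) ; Y_{7,-1}(Ω₂) = (-0.240042, 0.115394) ; Δ = (-0.026877, 0.077908)
  [+0]  conj(Y_{7,0})(Ω₁) = (0.193488, -0.000000) ; Y_{7,0}(Ω₂) = (-0.372710, 0.000000) ; Δ = (-0.072115, 0.000000)
  [+1]  conj(Y_{7,1})(Ω₁) = (-0.217683, -0.219912) ; Y_{7,1}(Ω₂) = (0.240042, 0.115394) ; Δ = (-0.026877, -0.077908)
  [+2]  conj(Y_{7,2})(Ω₁) = (0.002828, -0.277565) ; Y_{7,2}(Ω₂) = (0.334561, 0.418337) ; Δ = (0.117062, -0.091679)
  [+3]  conj(Y_{7,3})(Ω₁) = (-0.123036, 0.119331) ; Y_{7,3}(Ω₂) = (0.084387, 0.366219) ; Δ = (-0.054084, -0.034988)
  [+4]  conj(Y_{7,4})(Ω₁) = (-0.444080, -0.009051) ; Y_{7,4}(Ω₂) = (-0.035413, 0.157157) ; Δ = (0.017149, -0.069470)
  [+5]  conj(Y_{7,5})(Ω₁) = (-0.259632, -0.273208) ; Y_{7,5}(Ω₂) = (-0.029253, 0.036943) ; Δ = (0.017688, -0.001600)
  [+6]  conj(Y_{7,6})(Ω₁) = (0.005631, -0.184159) ; Y_{7,6}(Ω₂) = (-0.008513, 0.004143) ; Δ = (0.000715, 0.001591)
  [+7]  conj(Y_{7,7})(Ω₁) = (0.037683, -0.035086) ; Y_{7,7}(Ω₂) = (-0.001175, 0.000006) ; Δ = (-0.000044, 0.000041)
Accumulated sum (0.071103, 0.000000); after 4π/(2l+1) scaling, (0.059567, 0.000000) ⇒ P_7 = 0.059567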